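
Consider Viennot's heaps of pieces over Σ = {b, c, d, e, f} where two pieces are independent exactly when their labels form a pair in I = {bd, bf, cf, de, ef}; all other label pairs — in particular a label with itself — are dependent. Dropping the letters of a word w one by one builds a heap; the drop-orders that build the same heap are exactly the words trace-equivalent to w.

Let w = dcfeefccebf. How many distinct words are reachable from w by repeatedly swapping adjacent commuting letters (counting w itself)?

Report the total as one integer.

0(d) covers ∅
1(c) covers 0:d
2(f) covers 0:d
3(e) covers 1:c
4(e) covers 3:e
5(f) covers 2:f
6(c) covers 4:e
7(c) covers 6:c
8(e) covers 7:c
9(b) covers 8:e
10(f) covers 5:f
floor of heap: 0:d
completions by unplaced set U, small U first (add the entries for U minus each lowest piece of U):
  |U|=1: {9}:1  {10}:1
  |U|=2: {5,10}:1  {8,9}:1  {9,10}:2
  |U|=3: {2,5,10}:1  {5,9,10}:3  {7,8,9}:1  {8,9,10}:3
  |U|=4: {2,5,9,10}:4  {5,8,9,10}:6  {6,7,8,9}:1  {7,8,9,10}:4
  |U|=5: {2,5,8,9,10}:10  {4,6,7,8,9}:1  {5,7,8,9,10}:10  {6,7,8,9,10}:5
  |U|=6: {2,5,7,8,9,10}:20  {3,4,6,7,8,9}:1  {4,6,7,8,9,10}:6  {5,6,7,8,9,10}:15
  |U|=7: {1,3,4,6,7,8,9}:1  {2,5,6,7,8,9,10}:35  {3,4,6,7,8,9,10}:7  {4,5,6,7,8,9,10}:21
  |U|=8: {1,3,4,6,7,8,9,10}:8  {2,4,5,6,7,8,9,10}:56  {3,4,5,6,7,8,9,10}:28
  |U|=9: {1,3,4,5,6,7,8,9,10}:36  {2,3,4,5,6,7,8,9,10}:84
  start at 0(d): 120

120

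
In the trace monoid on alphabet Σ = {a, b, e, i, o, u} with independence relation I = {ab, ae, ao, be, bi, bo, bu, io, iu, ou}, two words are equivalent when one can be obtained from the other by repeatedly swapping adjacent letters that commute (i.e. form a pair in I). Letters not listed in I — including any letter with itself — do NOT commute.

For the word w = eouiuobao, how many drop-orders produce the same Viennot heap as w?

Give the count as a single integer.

945

drop 0:e onto floor
drop 1:o onto {0:e}
drop 2:u onto {0:e}
drop 3:i onto {0:e}
drop 4:u onto {2:u}
drop 5:o onto {1:o}
drop 6:b onto floor
drop 7:a onto {3:i, 4:u}
drop 8:o onto {5:o}
ground layer = {0:e, 6:b}
drop-orders for the pieces not yet dropped (sum over which currently-grounded one goes next):
  1 to go: {6} 1  {7} 1  {8} 1
  2 to go: {3,7} 1  {4,7} 1  {5,8} 1  {6,7} 2  {6,8} 2  {7,8} 2
  3 to go: {1,5,8} 1  {2,4,7} 1  {3,4,7} 2  {3,6,7} 3  {3,7,8} 3  {4,6,7} 3  {4,7,8} 3  {5,6,8} 3  {5,7,8} 3  {6,7,8} 6
  4 to go: {1,5,6,8} 4  {1,5,7,8} 4  {2,3,4,7} 3  {2,4,6,7} 4  {2,4,7,8} 4  {3,4,6,7} 8  {3,4,7,8} 8  {3,5,7,8} 6  {3,6,7,8} 12  {4,5,7,8} 6  {4,6,7,8} 12  {5,6,7,8} 12
  5 to go: {1,3,5,7,8} 10  {1,4,5,7,8} 10  {1,5,6,7,8} 20  {2,3,4,6,7} 15  {2,3,4,7,8} 15  {2,4,5,7,8} 10  {2,4,6,7,8} 20  {3,4,5,7,8} 20  {3,4,6,7,8} 40  {3,5,6,7,8} 30  {4,5,6,7,8} 30
  6 to go: {1,2,4,5,7,8} 20  {1,3,4,5,7,8} 40  {1,3,5,6,7,8} 60  {1,4,5,6,7,8} 60  {2,3,4,5,7,8} 45  {2,3,4,6,7,8} 90  {2,4,5,6,7,8} 60  {3,4,5,6,7,8} 120
  7 to go: {1,2,3,4,5,7,8} 105  {1,2,4,5,6,7,8} 140  {1,3,4,5,6,7,8} 280  {2,3,4,5,6,7,8} 315
  if 0:e drops first: 840 orders
  if 6:b drops first: 105 orders
heap linearizations: 945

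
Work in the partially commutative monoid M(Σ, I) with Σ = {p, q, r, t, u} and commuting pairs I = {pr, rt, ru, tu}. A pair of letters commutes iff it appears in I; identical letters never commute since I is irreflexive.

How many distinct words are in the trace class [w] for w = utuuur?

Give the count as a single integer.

30

0(u) covers ∅
1(t) covers ∅
2(u) covers 0:u
3(u) covers 2:u
4(u) covers 3:u
5(r) covers ∅
floor of heap: 0:u, 1:t, 5:r
completions by unplaced set U, small U first (add the entries for U minus each lowest piece of U):
  |U|=1: {1}:1  {4}:1  {5}:1
  |U|=2: {1,4}:2  {1,5}:2  {3,4}:1  {4,5}:2
  |U|=3: {1,3,4}:3  {1,4,5}:6  {2,3,4}:1  {3,4,5}:3
  |U|=4: {0,2,3,4}:1  {1,2,3,4}:4  {1,3,4,5}:12  {2,3,4,5}:4
  start at 0(u): 20
  start at 1(t): 5
  start at 5(r): 5
sum over floor = 30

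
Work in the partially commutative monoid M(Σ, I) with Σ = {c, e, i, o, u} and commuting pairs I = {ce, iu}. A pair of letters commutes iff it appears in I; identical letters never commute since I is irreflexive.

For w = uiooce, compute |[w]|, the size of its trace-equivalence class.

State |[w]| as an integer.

drop 0:u onto floor
drop 1:i onto floor
drop 2:o onto {0:u, 1:i}
drop 3:o onto {2:o}
drop 4:c onto {3:o}
drop 5:e onto {3:o}
ground layer = {0:u, 1:i}
drop-orders for the pieces not yet dropped (sum over which currently-grounded one goes next):
  1 to go: {4} 1  {5} 1
  2 to go: {4,5} 2
  3 to go: {3,4,5} 2
  4 to go: {2,3,4,5} 2
  if 0:u drops first: 2 orders
  if 1:i drops first: 2 orders
heap linearizations: 4

4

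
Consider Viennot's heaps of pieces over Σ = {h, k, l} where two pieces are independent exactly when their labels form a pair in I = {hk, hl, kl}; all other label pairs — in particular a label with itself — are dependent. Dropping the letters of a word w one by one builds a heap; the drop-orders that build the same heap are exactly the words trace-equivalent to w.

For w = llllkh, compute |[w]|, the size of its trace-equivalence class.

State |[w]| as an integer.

drop 0:l onto floor
drop 1:l onto {0:l}
drop 2:l onto {1:l}
drop 3:l onto {2:l}
drop 4:k onto floor
drop 5:h onto floor
ground layer = {0:l, 4:k, 5:h}
drop-orders for the pieces not yet dropped (sum over which currently-grounded one goes next):
  1 to go: {3} 1  {4} 1  {5} 1
  2 to go: {2,3} 1  {3,4} 2  {3,5} 2  {4,5} 2
  3 to go: {1,2,3} 1  {2,3,4} 3  {2,3,5} 3  {3,4,5} 6
  4 to go: {0,1,2,3} 1  {1,2,3,4} 4  {1,2,3,5} 4  {2,3,4,5} 12
  if 0:l drops first: 20 orders
  if 4:k drops first: 5 orders
  if 5:h drops first: 5 orders
heap linearizations: 30

30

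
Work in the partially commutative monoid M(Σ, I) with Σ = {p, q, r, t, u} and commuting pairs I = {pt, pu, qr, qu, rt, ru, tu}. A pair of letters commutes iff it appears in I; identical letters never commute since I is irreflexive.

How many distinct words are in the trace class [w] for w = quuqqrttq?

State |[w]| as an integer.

252

0(q) covers ∅
1(u) covers ∅
2(u) covers 1:u
3(q) covers 0:q
4(q) covers 3:q
5(r) covers ∅
6(t) covers 4:q
7(t) covers 6:t
8(q) covers 7:t
floor of heap: 0:q, 1:u, 5:r
completions by unplaced set U, small U first (add the entries for U minus each lowest piece of U):
  |U|=1: {2}:1  {5}:1  {8}:1
  |U|=2: {1,2}:1  {2,5}:2  {2,8}:2  {5,8}:2  {7,8}:1
  |U|=3: {1,2,5}:3  {1,2,8}:3  {2,5,8}:6  {2,7,8}:3  {5,7,8}:3  {6,7,8}:1
  |U|=4: {1,2,5,8}:12  {1,2,7,8}:6  {2,5,7,8}:12  {2,6,7,8}:4  {4,6,7,8}:1  {5,6,7,8}:4
  |U|=5: {1,2,5,7,8}:30  {1,2,6,7,8}:10  {2,4,6,7,8}:5  {2,5,6,7,8}:20  {3,4,6,7,8}:1  {4,5,6,7,8}:5
  |U|=6: {0,3,4,6,7,8}:1  {1,2,4,6,7,8}:15  {1,2,5,6,7,8}:60  {2,3,4,6,7,8}:6  {2,4,5,6,7,8}:30  {3,4,5,6,7,8}:6
  |U|=7: {0,2,3,4,6,7,8}:7  {0,3,4,5,6,7,8}:7  {1,2,3,4,6,7,8}:21  {1,2,4,5,6,7,8}:105  {2,3,4,5,6,7,8}:42
  start at 0(q): 168
  start at 1(u): 56
  start at 5(r): 28
sum over floor = 252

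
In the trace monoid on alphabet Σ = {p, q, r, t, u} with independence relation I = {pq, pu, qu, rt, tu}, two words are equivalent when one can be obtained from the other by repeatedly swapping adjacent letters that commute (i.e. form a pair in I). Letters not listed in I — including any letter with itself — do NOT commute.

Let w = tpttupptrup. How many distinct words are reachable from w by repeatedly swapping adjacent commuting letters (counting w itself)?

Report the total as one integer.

37

piece 0:t — minimal
piece 1:p rests on {0:t}
piece 2:t rests on {1:p}
piece 3:t rests on {2:t}
piece 4:u — minimal
piece 5:p rests on {3:t}
piece 6:p rests on {5:p}
piece 7:t rests on {6:p}
piece 8:r rests on {4:u, 6:p}
piece 9:u rests on {8:r}
piece 10:p rests on {7:t, 8:r}
minimal pieces: {0:t, 4:u}
ways to finish when only these pieces remain (= sum over removing one remaining piece with nothing left below it):
  1 left: {9}→1  {10}→1
  2 left: {7,10}→1  {9,10}→2
  3 left: {7,9,10}→3  {8,9,10}→2
  4 left: {4,8,9,10}→2  {7,8,9,10}→5
  5 left: {4,7,8,9,10}→7  {6,7,8,9,10}→5
  6 left: {4,6,7,8,9,10}→12  {5,6,7,8,9,10}→5
  7 left: {3,5,6,7,8,9,10}→5  {4,5,6,7,8,9,10}→17
  8 left: {2,3,5,6,7,8,9,10}→5  {3,4,5,6,7,8,9,10}→22
  9 left: {1,2,3,5,6,7,8,9,10}→5  {2,3,4,5,6,7,8,9,10}→27
  placing 0:t first → 32 extensions
  placing 4:u first → 5 extensions
total linear extensions = 37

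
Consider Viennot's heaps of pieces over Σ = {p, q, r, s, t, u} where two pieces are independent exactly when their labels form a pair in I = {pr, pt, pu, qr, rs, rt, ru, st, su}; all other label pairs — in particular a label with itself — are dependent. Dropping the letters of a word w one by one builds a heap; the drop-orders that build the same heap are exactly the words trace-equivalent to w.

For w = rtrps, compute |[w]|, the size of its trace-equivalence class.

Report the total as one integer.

piece 0:r — minimal
piece 1:t — minimal
piece 2:r rests on {0:r}
piece 3:p — minimal
piece 4:s rests on {3:p}
minimal pieces: {0:r, 1:t, 3:p}
ways to finish when only these pieces remain (= sum over removing one remaining piece with nothing left below it):
  1 left: {1}→1  {2}→1  {4}→1
  2 left: {0,2}→1  {1,2}→2  {1,4}→2  {2,4}→2  {3,4}→1
  3 left: {0,1,2}→3  {0,2,4}→3  {1,2,4}→6  {1,3,4}→3  {2,3,4}→3
  placing 0:r first → 12 extensions
  placing 1:t first → 6 extensions
  placing 3:p first → 12 extensions
total linear extensions = 30

30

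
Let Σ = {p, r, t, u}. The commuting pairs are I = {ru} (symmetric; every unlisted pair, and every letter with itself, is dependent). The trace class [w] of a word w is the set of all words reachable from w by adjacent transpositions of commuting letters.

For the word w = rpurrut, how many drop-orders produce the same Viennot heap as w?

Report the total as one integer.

6

#0=r has no predecessor
#1=p depends on [0:r]
#2=u depends on [1:p]
#3=r depends on [1:p]
#4=r depends on [3:r]
#5=u depends on [2:u]
#6=t depends on [4:r, 5:u]
sources: [0:r]
N(rest) = Σ N(rest − s) over sources s of rest; N(one piece) = 1:
  size 1 → [6]=1
  size 2 → [4,6]=1  [5,6]=1
  size 3 → [2,5,6]=1  [3,4,6]=1  [4,5,6]=2
  size 4 → [2,4,5,6]=3  [3,4,5,6]=3
  size 5 → [2,3,4,5,6]=6
  first=0(r) contributes 6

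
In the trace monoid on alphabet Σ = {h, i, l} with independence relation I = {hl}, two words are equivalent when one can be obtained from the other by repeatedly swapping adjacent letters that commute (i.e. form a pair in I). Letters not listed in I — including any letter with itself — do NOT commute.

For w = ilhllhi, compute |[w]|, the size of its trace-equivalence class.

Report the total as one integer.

10

0(i) covers ∅
1(l) covers 0:i
2(h) covers 0:i
3(l) covers 1:l
4(l) covers 3:l
5(h) covers 2:h
6(i) covers 4:l, 5:h
floor of heap: 0:i
completions by unplaced set U, small U first (add the entries for U minus each lowest piece of U):
  |U|=1: {6}:1
  |U|=2: {4,6}:1  {5,6}:1
  |U|=3: {2,5,6}:1  {3,4,6}:1  {4,5,6}:2
  |U|=4: {1,3,4,6}:1  {2,4,5,6}:3  {3,4,5,6}:3
  |U|=5: {1,3,4,5,6}:4  {2,3,4,5,6}:6
  start at 0(i): 10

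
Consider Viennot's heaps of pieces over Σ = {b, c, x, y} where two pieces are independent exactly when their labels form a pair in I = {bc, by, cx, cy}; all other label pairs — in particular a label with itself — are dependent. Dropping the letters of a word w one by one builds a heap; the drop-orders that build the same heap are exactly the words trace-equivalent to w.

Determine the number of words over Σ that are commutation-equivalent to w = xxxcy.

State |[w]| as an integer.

5

piece 0:x — minimal
piece 1:x rests on {0:x}
piece 2:x rests on {1:x}
piece 3:c — minimal
piece 4:y rests on {2:x}
minimal pieces: {0:x, 3:c}
ways to finish when only these pieces remain (= sum over removing one remaining piece with nothing left below it):
  1 left: {3}→1  {4}→1
  2 left: {2,4}→1  {3,4}→2
  3 left: {1,2,4}→1  {2,3,4}→3
  placing 0:x first → 4 extensions
  placing 3:c first → 1 extensions
total linear extensions = 5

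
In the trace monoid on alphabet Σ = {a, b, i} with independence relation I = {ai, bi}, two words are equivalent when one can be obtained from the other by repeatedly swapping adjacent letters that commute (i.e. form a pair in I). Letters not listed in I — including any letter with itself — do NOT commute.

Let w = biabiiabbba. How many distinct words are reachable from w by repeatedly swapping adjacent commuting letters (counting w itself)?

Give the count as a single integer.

#0=b has no predecessor
#1=i has no predecessor
#2=a depends on [0:b]
#3=b depends on [2:a]
#4=i depends on [1:i]
#5=i depends on [4:i]
#6=a depends on [3:b]
#7=b depends on [6:a]
#8=b depends on [7:b]
#9=b depends on [8:b]
#10=a depends on [9:b]
sources: [0:b, 1:i]
N(rest) = Σ N(rest − s) over sources s of rest; N(one piece) = 1:
  size 1 → [5]=1  [10]=1
  size 2 → [4,5]=1  [5,10]=2  [9,10]=1
  size 3 → [1,4,5]=1  [4,5,10]=3  [5,9,10]=3  [8,9,10]=1
  size 4 → [1,4,5,10]=4  [4,5,9,10]=6  [5,8,9,10]=4  [7,8,9,10]=1
  size 5 → [1,4,5,9,10]=10  [4,5,8,9,10]=10  [5,7,8,9,10]=5  [6,7,8,9,10]=1
  size 6 → [1,4,5,8,9,10]=20  [3,6,7,8,9,10]=1  [4,5,7,8,9,10]=15  [5,6,7,8,9,10]=6
  size 7 → [1,4,5,7,8,9,10]=35  [2,3,6,7,8,9,10]=1  [3,5,6,7,8,9,10]=7  [4,5,6,7,8,9,10]=21
  size 8 → [0,2,3,6,7,8,9,10]=1  [1,4,5,6,7,8,9,10]=56  [2,3,5,6,7,8,9,10]=8  [3,4,5,6,7,8,9,10]=28
  size 9 → [0,2,3,5,6,7,8,9,10]=9  [1,3,4,5,6,7,8,9,10]=84  [2,3,4,5,6,7,8,9,10]=36
  first=0(b) contributes 120
  first=1(i) contributes 45
|[w]| = 165

165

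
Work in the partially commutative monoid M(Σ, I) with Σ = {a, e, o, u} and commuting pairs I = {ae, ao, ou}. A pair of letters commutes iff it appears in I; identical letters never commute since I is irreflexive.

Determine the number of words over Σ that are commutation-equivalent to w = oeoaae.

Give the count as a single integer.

15

0(o) covers ∅
1(e) covers 0:o
2(o) covers 1:e
3(a) covers ∅
4(a) covers 3:a
5(e) covers 2:o
floor of heap: 0:o, 3:a
completions by unplaced set U, small U first (add the entries for U minus each lowest piece of U):
  |U|=1: {4}:1  {5}:1
  |U|=2: {2,5}:1  {3,4}:1  {4,5}:2
  |U|=3: {1,2,5}:1  {2,4,5}:3  {3,4,5}:3
  |U|=4: {0,1,2,5}:1  {1,2,4,5}:4  {2,3,4,5}:6
  start at 0(o): 10
  start at 3(a): 5
sum over floor = 15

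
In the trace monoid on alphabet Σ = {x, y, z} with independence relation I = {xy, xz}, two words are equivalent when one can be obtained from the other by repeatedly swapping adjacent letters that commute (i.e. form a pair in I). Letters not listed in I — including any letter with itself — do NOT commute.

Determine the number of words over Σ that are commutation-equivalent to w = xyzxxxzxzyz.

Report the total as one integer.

#0=x has no predecessor
#1=y has no predecessor
#2=z depends on [1:y]
#3=x depends on [0:x]
#4=x depends on [3:x]
#5=x depends on [4:x]
#6=z depends on [2:z]
#7=x depends on [5:x]
#8=z depends on [6:z]
#9=y depends on [8:z]
#10=z depends on [9:y]
sources: [0:x, 1:y]
N(rest) = Σ N(rest − s) over sources s of rest; N(one piece) = 1:
  size 1 → [7]=1  [10]=1
  size 2 → [5,7]=1  [7,10]=2  [9,10]=1
  size 3 → [4,5,7]=1  [5,7,10]=3  [7,9,10]=3  [8,9,10]=1
  size 4 → [3,4,5,7]=1  [4,5,7,10]=4  [5,7,9,10]=6  [6,8,9,10]=1  [7,8,9,10]=4
  size 5 → [0,3,4,5,7]=1  [2,6,8,9,10]=1  [3,4,5,7,10]=5  [4,5,7,9,10]=10  [5,7,8,9,10]=10  [6,7,8,9,10]=5
  size 6 → [0,3,4,5,7,10]=6  [1,2,6,8,9,10]=1  [2,6,7,8,9,10]=6  [3,4,5,7,9,10]=15  [4,5,7,8,9,10]=20  [5,6,7,8,9,10]=15
  size 7 → [0,3,4,5,7,9,10]=21  [1,2,6,7,8,9,10]=7  [2,5,6,7,8,9,10]=21  [3,4,5,7,8,9,10]=35  [4,5,6,7,8,9,10]=35
  size 8 → [0,3,4,5,7,8,9,10]=56  [1,2,5,6,7,8,9,10]=28  [2,4,5,6,7,8,9,10]=56  [3,4,5,6,7,8,9,10]=70
  size 9 → [0,3,4,5,6,7,8,9,10]=126  [1,2,4,5,6,7,8,9,10]=84  [2,3,4,5,6,7,8,9,10]=126
  first=0(x) contributes 210
  first=1(y) contributes 252
|[w]| = 462

462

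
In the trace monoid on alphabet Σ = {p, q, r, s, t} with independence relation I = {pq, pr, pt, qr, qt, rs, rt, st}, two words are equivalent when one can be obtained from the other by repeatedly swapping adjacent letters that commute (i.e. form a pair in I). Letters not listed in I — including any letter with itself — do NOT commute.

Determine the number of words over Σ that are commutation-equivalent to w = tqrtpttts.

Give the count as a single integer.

#0=t has no predecessor
#1=q has no predecessor
#2=r has no predecessor
#3=t depends on [0:t]
#4=p has no predecessor
#5=t depends on [3:t]
#6=t depends on [5:t]
#7=t depends on [6:t]
#8=s depends on [1:q, 4:p]
sources: [0:t, 1:q, 2:r, 4:p]
N(rest) = Σ N(rest − s) over sources s of rest; N(one piece) = 1:
  size 1 → [2]=1  [7]=1  [8]=1
  size 2 → [1,8]=1  [2,7]=2  [2,8]=2  [4,8]=1  [6,7]=1  [7,8]=2
  size 3 → [1,2,8]=3  [1,4,8]=2  [1,7,8]=3  [2,4,8]=3  [2,6,7]=3  [2,7,8]=6  [4,7,8]=3  [5,6,7]=1  [6,7,8]=3
  size 4 → [1,2,4,8]=8  [1,2,7,8]=12  [1,4,7,8]=8  [1,6,7,8]=6  [2,4,7,8]=12  [2,5,6,7]=4  [2,6,7,8]=12  [3,5,6,7]=1  [4,6,7,8]=6  [5,6,7,8]=4
  size 5 → [0,3,5,6,7]=1  [1,2,4,7,8]=40  [1,2,6,7,8]=30  [1,4,6,7,8]=20  [1,5,6,7,8]=10  [2,3,5,6,7]=5  [2,4,6,7,8]=30  [2,5,6,7,8]=20  [3,5,6,7,8]=5  [4,5,6,7,8]=10
  size 6 → [0,2,3,5,6,7]=6  [0,3,5,6,7,8]=6  [1,2,4,6,7,8]=120  [1,2,5,6,7,8]=60  [1,3,5,6,7,8]=15  [1,4,5,6,7,8]=40  [2,3,5,6,7,8]=30  [2,4,5,6,7,8]=60  [3,4,5,6,7,8]=15
  size 7 → [0,1,3,5,6,7,8]=21  [0,2,3,5,6,7,8]=42  [0,3,4,5,6,7,8]=21  [1,2,3,5,6,7,8]=105  [1,2,4,5,6,7,8]=280  [1,3,4,5,6,7,8]=70  [2,3,4,5,6,7,8]=105
  first=0(t) contributes 560
  first=1(q) contributes 168
  first=2(r) contributes 112
  first=4(p) contributes 168
|[w]| = 1008

1008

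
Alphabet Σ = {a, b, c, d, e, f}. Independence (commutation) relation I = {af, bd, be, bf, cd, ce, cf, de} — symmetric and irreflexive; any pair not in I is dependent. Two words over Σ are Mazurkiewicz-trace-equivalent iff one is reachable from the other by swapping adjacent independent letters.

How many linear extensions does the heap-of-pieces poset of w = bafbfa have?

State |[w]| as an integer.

15

0(b) covers ∅
1(a) covers 0:b
2(f) covers ∅
3(b) covers 1:a
4(f) covers 2:f
5(a) covers 3:b
floor of heap: 0:b, 2:f
completions by unplaced set U, small U first (add the entries for U minus each lowest piece of U):
  |U|=1: {4}:1  {5}:1
  |U|=2: {2,4}:1  {3,5}:1  {4,5}:2
  |U|=3: {1,3,5}:1  {2,4,5}:3  {3,4,5}:3
  |U|=4: {0,1,3,5}:1  {1,3,4,5}:4  {2,3,4,5}:6
  start at 0(b): 10
  start at 2(f): 5
sum over floor = 15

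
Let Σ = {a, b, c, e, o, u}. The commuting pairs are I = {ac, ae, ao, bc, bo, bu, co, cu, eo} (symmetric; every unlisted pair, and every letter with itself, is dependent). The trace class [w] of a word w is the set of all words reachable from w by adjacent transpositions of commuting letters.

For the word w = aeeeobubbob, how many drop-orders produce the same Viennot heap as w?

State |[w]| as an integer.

#0=a has no predecessor
#1=e has no predecessor
#2=e depends on [1:e]
#3=e depends on [2:e]
#4=o has no predecessor
#5=b depends on [0:a, 3:e]
#6=u depends on [0:a, 3:e, 4:o]
#7=b depends on [5:b]
#8=b depends on [7:b]
#9=o depends on [6:u]
#10=b depends on [8:b]
sources: [0:a, 1:e, 4:o]
N(rest) = Σ N(rest − s) over sources s of rest; N(one piece) = 1:
  size 1 → [9]=1  [10]=1
  size 2 → [6,9]=1  [8,10]=1  [9,10]=2
  size 3 → [4,6,9]=1  [6,9,10]=3  [7,8,10]=1  [8,9,10]=3
  size 4 → [4,6,9,10]=4  [5,7,8,10]=1  [6,8,9,10]=6  [7,8,9,10]=4
  size 5 → [4,6,8,9,10]=10  [5,7,8,9,10]=5  [6,7,8,9,10]=10
  size 6 → [4,6,7,8,9,10]=20  [5,6,7,8,9,10]=15
  size 7 → [0,5,6,7,8,9,10]=15  [3,5,6,7,8,9,10]=15  [4,5,6,7,8,9,10]=35
  size 8 → [0,3,5,6,7,8,9,10]=30  [0,4,5,6,7,8,9,10]=50  [2,3,5,6,7,8,9,10]=15  [3,4,5,6,7,8,9,10]=50
  size 9 → [0,2,3,5,6,7,8,9,10]=45  [0,3,4,5,6,7,8,9,10]=130  [1,2,3,5,6,7,8,9,10]=15  [2,3,4,5,6,7,8,9,10]=65
  first=0(a) contributes 80
  first=1(e) contributes 240
  first=4(o) contributes 60
|[w]| = 380

380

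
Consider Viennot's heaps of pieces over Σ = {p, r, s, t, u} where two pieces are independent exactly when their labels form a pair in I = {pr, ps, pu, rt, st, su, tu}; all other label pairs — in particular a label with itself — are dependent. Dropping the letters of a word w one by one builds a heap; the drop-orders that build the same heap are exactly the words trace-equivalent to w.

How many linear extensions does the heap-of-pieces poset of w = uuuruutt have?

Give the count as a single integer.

piece 0:u — minimal
piece 1:u rests on {0:u}
piece 2:u rests on {1:u}
piece 3:r rests on {2:u}
piece 4:u rests on {3:r}
piece 5:u rests on {4:u}
piece 6:t — minimal
piece 7:t rests on {6:t}
minimal pieces: {0:u, 6:t}
ways to finish when only these pieces remain (= sum over removing one remaining piece with nothing left below it):
  1 left: {5}→1  {7}→1
  2 left: {4,5}→1  {5,7}→2  {6,7}→1
  3 left: {3,4,5}→1  {4,5,7}→3  {5,6,7}→3
  4 left: {2,3,4,5}→1  {3,4,5,7}→4  {4,5,6,7}→6
  5 left: {1,2,3,4,5}→1  {2,3,4,5,7}→5  {3,4,5,6,7}→10
  6 left: {0,1,2,3,4,5}→1  {1,2,3,4,5,7}→6  {2,3,4,5,6,7}→15
  placing 0:u first → 21 extensions
  placing 6:t first → 7 extensions
total linear extensions = 28

28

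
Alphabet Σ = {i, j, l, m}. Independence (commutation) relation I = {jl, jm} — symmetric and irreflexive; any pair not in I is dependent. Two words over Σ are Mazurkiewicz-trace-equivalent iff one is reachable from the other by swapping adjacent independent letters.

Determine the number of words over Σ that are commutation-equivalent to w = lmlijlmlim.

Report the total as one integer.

0(l) covers ∅
1(m) covers 0:l
2(l) covers 1:m
3(i) covers 2:l
4(j) covers 3:i
5(l) covers 3:i
6(m) covers 5:l
7(l) covers 6:m
8(i) covers 4:j, 7:l
9(m) covers 8:i
floor of heap: 0:l
completions by unplaced set U, small U first (add the entries for U minus each lowest piece of U):
  |U|=1: {9}:1
  |U|=2: {8,9}:1
  |U|=3: {4,8,9}:1  {7,8,9}:1
  |U|=4: {4,7,8,9}:2  {6,7,8,9}:1
  |U|=5: {4,6,7,8,9}:3  {5,6,7,8,9}:1
  |U|=6: {4,5,6,7,8,9}:4
  |U|=7: {3,4,5,6,7,8,9}:4
  |U|=8: {2,3,4,5,6,7,8,9}:4
  start at 0(l): 4

4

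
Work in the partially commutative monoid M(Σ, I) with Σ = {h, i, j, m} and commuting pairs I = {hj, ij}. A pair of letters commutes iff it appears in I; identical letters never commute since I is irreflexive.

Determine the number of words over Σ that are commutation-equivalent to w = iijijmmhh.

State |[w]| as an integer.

10

piece 0:i — minimal
piece 1:i rests on {0:i}
piece 2:j — minimal
piece 3:i rests on {1:i}
piece 4:j rests on {2:j}
piece 5:m rests on {3:i, 4:j}
piece 6:m rests on {5:m}
piece 7:h rests on {6:m}
piece 8:h rests on {7:h}
minimal pieces: {0:i, 2:j}
ways to finish when only these pieces remain (= sum over removing one remaining piece with nothing left below it):
  1 left: {8}→1
  2 left: {7,8}→1
  3 left: {6,7,8}→1
  4 left: {5,6,7,8}→1
  5 left: {3,5,6,7,8}→1  {4,5,6,7,8}→1
  6 left: {1,3,5,6,7,8}→1  {2,4,5,6,7,8}→1  {3,4,5,6,7,8}→2
  7 left: {0,1,3,5,6,7,8}→1  {1,3,4,5,6,7,8}→3  {2,3,4,5,6,7,8}→3
  placing 0:i first → 6 extensions
  placing 2:j first → 4 extensions
total linear extensions = 10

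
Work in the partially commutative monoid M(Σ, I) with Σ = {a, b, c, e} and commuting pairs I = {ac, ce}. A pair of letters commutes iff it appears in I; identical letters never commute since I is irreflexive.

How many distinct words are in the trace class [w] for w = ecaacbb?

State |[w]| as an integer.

drop 0:e onto floor
drop 1:c onto floor
drop 2:a onto {0:e}
drop 3:a onto {2:a}
drop 4:c onto {1:c}
drop 5:b onto {3:a, 4:c}
drop 6:b onto {5:b}
ground layer = {0:e, 1:c}
drop-orders for the pieces not yet dropped (sum over which currently-grounded one goes next):
  1 to go: {6} 1
  2 to go: {5,6} 1
  3 to go: {3,5,6} 1  {4,5,6} 1
  4 to go: {1,4,5,6} 1  {2,3,5,6} 1  {3,4,5,6} 2
  5 to go: {0,2,3,5,6} 1  {1,3,4,5,6} 3  {2,3,4,5,6} 3
  if 0:e drops first: 6 orders
  if 1:c drops first: 4 orders
heap linearizations: 10

10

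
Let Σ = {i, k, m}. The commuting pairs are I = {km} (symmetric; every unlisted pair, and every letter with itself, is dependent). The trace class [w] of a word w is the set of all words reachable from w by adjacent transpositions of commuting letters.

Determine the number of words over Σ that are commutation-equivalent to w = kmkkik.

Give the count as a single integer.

#0=k has no predecessor
#1=m has no predecessor
#2=k depends on [0:k]
#3=k depends on [2:k]
#4=i depends on [1:m, 3:k]
#5=k depends on [4:i]
sources: [0:k, 1:m]
N(rest) = Σ N(rest − s) over sources s of rest; N(one piece) = 1:
  size 1 → [5]=1
  size 2 → [4,5]=1
  size 3 → [1,4,5]=1  [3,4,5]=1
  size 4 → [1,3,4,5]=2  [2,3,4,5]=1
  first=0(k) contributes 3
  first=1(m) contributes 1
|[w]| = 4

4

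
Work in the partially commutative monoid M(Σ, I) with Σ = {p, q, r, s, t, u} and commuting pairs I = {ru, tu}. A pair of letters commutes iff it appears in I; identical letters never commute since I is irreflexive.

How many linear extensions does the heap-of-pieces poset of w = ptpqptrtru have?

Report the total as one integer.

drop 0:p onto floor
drop 1:t onto {0:p}
drop 2:p onto {1:t}
drop 3:q onto {2:p}
drop 4:p onto {3:q}
drop 5:t onto {4:p}
drop 6:r onto {5:t}
drop 7:t onto {6:r}
drop 8:r onto {7:t}
drop 9:u onto {4:p}
ground layer = {0:p}
drop-orders for the pieces not yet dropped (sum over which currently-grounded one goes next):
  1 to go: {8} 1  {9} 1
  2 to go: {7,8} 1  {8,9} 2
  3 to go: {6,7,8} 1  {7,8,9} 3
  4 to go: {5,6,7,8} 1  {6,7,8,9} 4
  5 to go: {5,6,7,8,9} 5
  6 to go: {4,5,6,7,8,9} 5
  7 to go: {3,4,5,6,7,8,9} 5
  8 to go: {2,3,4,5,6,7,8,9} 5
  if 0:p drops first: 5 orders

5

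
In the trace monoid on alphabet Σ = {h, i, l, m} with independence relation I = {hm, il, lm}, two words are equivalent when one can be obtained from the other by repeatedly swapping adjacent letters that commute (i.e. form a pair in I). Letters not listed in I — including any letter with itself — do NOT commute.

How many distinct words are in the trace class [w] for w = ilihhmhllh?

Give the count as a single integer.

piece 0:i — minimal
piece 1:l — minimal
piece 2:i rests on {0:i}
piece 3:h rests on {1:l, 2:i}
piece 4:h rests on {3:h}
piece 5:m rests on {2:i}
piece 6:h rests on {4:h}
piece 7:l rests on {6:h}
piece 8:l rests on {7:l}
piece 9:h rests on {8:l}
minimal pieces: {0:i, 1:l}
ways to finish when only these pieces remain (= sum over removing one remaining piece with nothing left below it):
  1 left: {5}→1  {9}→1
  2 left: {5,9}→2  {8,9}→1
  3 left: {5,8,9}→3  {7,8,9}→1
  4 left: {5,7,8,9}→4  {6,7,8,9}→1
  5 left: {4,6,7,8,9}→1  {5,6,7,8,9}→5
  6 left: {3,4,6,7,8,9}→1  {4,5,6,7,8,9}→6
  7 left: {1,3,4,6,7,8,9}→1  {3,4,5,6,7,8,9}→7
  8 left: {1,3,4,5,6,7,8,9}→8  {2,3,4,5,6,7,8,9}→7
  placing 0:i first → 15 extensions
  placing 1:l first → 7 extensions
total linear extensions = 22

22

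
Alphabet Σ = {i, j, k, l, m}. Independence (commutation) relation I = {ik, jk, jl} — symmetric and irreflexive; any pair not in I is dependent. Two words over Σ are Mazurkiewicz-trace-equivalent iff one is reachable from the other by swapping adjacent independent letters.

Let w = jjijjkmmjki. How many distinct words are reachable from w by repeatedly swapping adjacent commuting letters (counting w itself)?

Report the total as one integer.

18

drop 0:j onto floor
drop 1:j onto {0:j}
drop 2:i onto {1:j}
drop 3:j onto {2:i}
drop 4:j onto {3:j}
drop 5:k onto floor
drop 6:m onto {4:j, 5:k}
drop 7:m onto {6:m}
drop 8:j onto {7:m}
drop 9:k onto {7:m}
drop 10:i onto {8:j}
ground layer = {0:j, 5:k}
drop-orders for the pieces not yet dropped (sum over which currently-grounded one goes next):
  1 to go: {9} 1  {10} 1
  2 to go: {8,10} 1  {9,10} 2
  3 to go: {8,9,10} 3
  4 to go: {7,8,9,10} 3
  5 to go: {6,7,8,9,10} 3
  6 to go: {4,6,7,8,9,10} 3  {5,6,7,8,9,10} 3
  7 to go: {3,4,6,7,8,9,10} 3  {4,5,6,7,8,9,10} 6
  8 to go: {2,3,4,6,7,8,9,10} 3  {3,4,5,6,7,8,9,10} 9
  9 to go: {1,2,3,4,6,7,8,9,10} 3  {2,3,4,5,6,7,8,9,10} 12
  if 0:j drops first: 15 orders
  if 5:k drops first: 3 orders
heap linearizations: 18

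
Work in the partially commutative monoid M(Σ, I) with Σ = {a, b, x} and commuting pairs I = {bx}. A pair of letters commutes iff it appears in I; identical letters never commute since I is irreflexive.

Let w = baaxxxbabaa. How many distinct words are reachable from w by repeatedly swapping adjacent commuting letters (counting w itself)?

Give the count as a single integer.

4

piece 0:b — minimal
piece 1:a rests on {0:b}
piece 2:a rests on {1:a}
piece 3:x rests on {2:a}
piece 4:x rests on {3:x}
piece 5:x rests on {4:x}
piece 6:b rests on {2:a}
piece 7:a rests on {5:x, 6:b}
piece 8:b rests on {7:a}
piece 9:a rests on {8:b}
piece 10:a rests on {9:a}
minimal pieces: {0:b}
ways to finish when only these pieces remain (= sum over removing one remaining piece with nothing left below it):
  1 left: {10}→1
  2 left: {9,10}→1
  3 left: {8,9,10}→1
  4 left: {7,8,9,10}→1
  5 left: {5,7,8,9,10}→1  {6,7,8,9,10}→1
  6 left: {4,5,7,8,9,10}→1  {5,6,7,8,9,10}→2
  7 left: {3,4,5,7,8,9,10}→1  {4,5,6,7,8,9,10}→3
  8 left: {3,4,5,6,7,8,9,10}→4
  9 left: {2,3,4,5,6,7,8,9,10}→4
  placing 0:b first → 4 extensions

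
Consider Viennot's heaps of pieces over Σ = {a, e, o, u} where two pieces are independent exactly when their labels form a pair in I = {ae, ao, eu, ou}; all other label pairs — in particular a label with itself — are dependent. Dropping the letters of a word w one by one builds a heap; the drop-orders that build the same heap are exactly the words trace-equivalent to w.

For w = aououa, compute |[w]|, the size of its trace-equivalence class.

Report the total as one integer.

drop 0:a onto floor
drop 1:o onto floor
drop 2:u onto {0:a}
drop 3:o onto {1:o}
drop 4:u onto {2:u}
drop 5:a onto {4:u}
ground layer = {0:a, 1:o}
drop-orders for the pieces not yet dropped (sum over which currently-grounded one goes next):
  1 to go: {3} 1  {5} 1
  2 to go: {1,3} 1  {3,5} 2  {4,5} 1
  3 to go: {1,3,5} 3  {2,4,5} 1  {3,4,5} 3
  4 to go: {0,2,4,5} 1  {1,3,4,5} 6  {2,3,4,5} 4
  if 0:a drops first: 10 orders
  if 1:o drops first: 5 orders
heap linearizations: 15

15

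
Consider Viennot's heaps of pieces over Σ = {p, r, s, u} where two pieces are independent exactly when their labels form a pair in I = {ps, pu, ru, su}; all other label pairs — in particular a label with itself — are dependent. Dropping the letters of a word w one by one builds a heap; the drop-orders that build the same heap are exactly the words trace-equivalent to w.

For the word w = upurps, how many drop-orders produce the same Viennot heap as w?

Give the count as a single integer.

0(u) covers ∅
1(p) covers ∅
2(u) covers 0:u
3(r) covers 1:p
4(p) covers 3:r
5(s) covers 3:r
floor of heap: 0:u, 1:p
completions by unplaced set U, small U first (add the entries for U minus each lowest piece of U):
  |U|=1: {2}:1  {4}:1  {5}:1
  |U|=2: {0,2}:1  {2,4}:2  {2,5}:2  {4,5}:2
  |U|=3: {0,2,4}:3  {0,2,5}:3  {2,4,5}:6  {3,4,5}:2
  |U|=4: {0,2,4,5}:12  {1,3,4,5}:2  {2,3,4,5}:8
  start at 0(u): 10
  start at 1(p): 20
sum over floor = 30

30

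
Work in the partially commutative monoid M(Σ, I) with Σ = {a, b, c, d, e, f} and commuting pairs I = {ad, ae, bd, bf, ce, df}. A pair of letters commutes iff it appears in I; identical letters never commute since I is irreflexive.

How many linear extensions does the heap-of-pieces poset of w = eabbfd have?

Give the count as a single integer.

piece 0:e — minimal
piece 1:a — minimal
piece 2:b rests on {0:e, 1:a}
piece 3:b rests on {2:b}
piece 4:f rests on {0:e, 1:a}
piece 5:d rests on {0:e}
minimal pieces: {0:e, 1:a}
ways to finish when only these pieces remain (= sum over removing one remaining piece with nothing left below it):
  1 left: {3}→1  {4}→1  {5}→1
  2 left: {2,3}→1  {3,4}→2  {3,5}→2  {4,5}→2
  3 left: {2,3,4}→3  {2,3,5}→3  {3,4,5}→6
  4 left: {1,2,3,4}→3  {2,3,4,5}→12
  placing 0:e first → 15 extensions
  placing 1:a first → 12 extensions
total linear extensions = 27

27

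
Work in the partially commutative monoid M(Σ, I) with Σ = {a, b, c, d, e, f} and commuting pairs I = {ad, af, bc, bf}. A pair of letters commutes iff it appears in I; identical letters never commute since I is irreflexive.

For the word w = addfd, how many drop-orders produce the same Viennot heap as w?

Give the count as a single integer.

piece 0:a — minimal
piece 1:d — minimal
piece 2:d rests on {1:d}
piece 3:f rests on {2:d}
piece 4:d rests on {3:f}
minimal pieces: {0:a, 1:d}
ways to finish when only these pieces remain (= sum over removing one remaining piece with nothing left below it):
  1 left: {0}→1  {4}→1
  2 left: {0,4}→2  {3,4}→1
  3 left: {0,3,4}→3  {2,3,4}→1
  placing 0:a first → 1 extensions
  placing 1:d first → 4 extensions
total linear extensions = 5

5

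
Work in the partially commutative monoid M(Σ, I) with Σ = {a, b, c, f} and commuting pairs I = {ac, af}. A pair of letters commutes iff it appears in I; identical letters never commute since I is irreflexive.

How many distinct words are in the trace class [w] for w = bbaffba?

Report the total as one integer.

3

piece 0:b — minimal
piece 1:b rests on {0:b}
piece 2:a rests on {1:b}
piece 3:f rests on {1:b}
piece 4:f rests on {3:f}
piece 5:b rests on {2:a, 4:f}
piece 6:a rests on {5:b}
minimal pieces: {0:b}
ways to finish when only these pieces remain (= sum over removing one remaining piece with nothing left below it):
  1 left: {6}→1
  2 left: {5,6}→1
  3 left: {2,5,6}→1  {4,5,6}→1
  4 left: {2,4,5,6}→2  {3,4,5,6}→1
  5 left: {2,3,4,5,6}→3
  placing 0:b first → 3 extensions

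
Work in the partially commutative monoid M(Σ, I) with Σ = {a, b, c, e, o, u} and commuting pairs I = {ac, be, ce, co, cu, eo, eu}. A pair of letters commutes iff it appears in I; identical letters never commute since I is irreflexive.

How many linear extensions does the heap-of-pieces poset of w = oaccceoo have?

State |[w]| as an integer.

168

piece 0:o — minimal
piece 1:a rests on {0:o}
piece 2:c — minimal
piece 3:c rests on {2:c}
piece 4:c rests on {3:c}
piece 5:e rests on {1:a}
piece 6:o rests on {1:a}
piece 7:o rests on {6:o}
minimal pieces: {0:o, 2:c}
ways to finish when only these pieces remain (= sum over removing one remaining piece with nothing left below it):
  1 left: {4}→1  {5}→1  {7}→1
  2 left: {3,4}→1  {4,5}→2  {4,7}→2  {5,7}→2  {6,7}→1
  3 left: {2,3,4}→1  {3,4,5}→3  {3,4,7}→3  {4,5,7}→6  {4,6,7}→3  {5,6,7}→3
  4 left: {1,5,6,7}→3  {2,3,4,5}→4  {2,3,4,7}→4  {3,4,5,7}→12  {3,4,6,7}→6  {4,5,6,7}→12
  5 left: {0,1,5,6,7}→3  {1,4,5,6,7}→15  {2,3,4,5,7}→20  {2,3,4,6,7}→10  {3,4,5,6,7}→30
  6 left: {0,1,4,5,6,7}→18  {1,3,4,5,6,7}→45  {2,3,4,5,6,7}→60
  placing 0:o first → 105 extensions
  placing 2:c first → 63 extensions
total linear extensions = 168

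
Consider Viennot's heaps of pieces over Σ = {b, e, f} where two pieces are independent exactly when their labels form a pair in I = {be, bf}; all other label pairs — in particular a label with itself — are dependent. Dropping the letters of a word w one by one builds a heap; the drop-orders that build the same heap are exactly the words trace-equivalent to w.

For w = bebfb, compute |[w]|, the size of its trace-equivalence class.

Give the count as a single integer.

10

0(b) covers ∅
1(e) covers ∅
2(b) covers 0:b
3(f) covers 1:e
4(b) covers 2:b
floor of heap: 0:b, 1:e
completions by unplaced set U, small U first (add the entries for U minus each lowest piece of U):
  |U|=1: {3}:1  {4}:1
  |U|=2: {1,3}:1  {2,4}:1  {3,4}:2
  |U|=3: {0,2,4}:1  {1,3,4}:3  {2,3,4}:3
  start at 0(b): 6
  start at 1(e): 4
sum over floor = 10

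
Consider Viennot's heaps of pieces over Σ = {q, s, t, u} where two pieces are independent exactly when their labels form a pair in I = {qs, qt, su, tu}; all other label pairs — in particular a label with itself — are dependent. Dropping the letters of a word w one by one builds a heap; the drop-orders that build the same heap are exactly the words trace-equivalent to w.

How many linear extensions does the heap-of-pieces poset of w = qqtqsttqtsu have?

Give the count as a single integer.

462

drop 0:q onto floor
drop 1:q onto {0:q}
drop 2:t onto floor
drop 3:q onto {1:q}
drop 4:s onto {2:t}
drop 5:t onto {4:s}
drop 6:t onto {5:t}
drop 7:q onto {3:q}
drop 8:t onto {6:t}
drop 9:s onto {8:t}
drop 10:u onto {7:q}
ground layer = {0:q, 2:t}
drop-orders for the pieces not yet dropped (sum over which currently-grounded one goes next):
  1 to go: {9} 1  {10} 1
  2 to go: {7,10} 1  {8,9} 1  {9,10} 2
  3 to go: {3,7,10} 1  {6,8,9} 1  {7,9,10} 3  {8,9,10} 3
  4 to go: {1,3,7,10} 1  {3,7,9,10} 4  {5,6,8,9} 1  {6,8,9,10} 4  {7,8,9,10} 6
  5 to go: {0,1,3,7,10} 1  {1,3,7,9,10} 5  {3,7,8,9,10} 10  {4,5,6,8,9} 1  {5,6,8,9,10} 5  {6,7,8,9,10} 10
  6 to go: {0,1,3,7,9,10} 6  {1,3,7,8,9,10} 15  {2,4,5,6,8,9} 1  {3,6,7,8,9,10} 20  {4,5,6,8,9,10} 6  {5,6,7,8,9,10} 15
  7 to go: {0,1,3,7,8,9,10} 21  {1,3,6,7,8,9,10} 35  {2,4,5,6,8,9,10} 7  {3,5,6,7,8,9,10} 35  {4,5,6,7,8,9,10} 21
  8 to go: {0,1,3,6,7,8,9,10} 56  {1,3,5,6,7,8,9,10} 70  {2,4,5,6,7,8,9,10} 28  {3,4,5,6,7,8,9,10} 56
  9 to go: {0,1,3,5,6,7,8,9,10} 126  {1,3,4,5,6,7,8,9,10} 126  {2,3,4,5,6,7,8,9,10} 84
  if 0:q drops first: 210 orders
  if 2:t drops first: 252 orders
heap linearizations: 462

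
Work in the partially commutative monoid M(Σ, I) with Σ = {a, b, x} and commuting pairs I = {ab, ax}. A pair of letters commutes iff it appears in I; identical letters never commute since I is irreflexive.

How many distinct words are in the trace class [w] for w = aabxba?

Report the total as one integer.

#0=a has no predecessor
#1=a depends on [0:a]
#2=b has no predecessor
#3=x depends on [2:b]
#4=b depends on [3:x]
#5=a depends on [1:a]
sources: [0:a, 2:b]
N(rest) = Σ N(rest − s) over sources s of rest; N(one piece) = 1:
  size 1 → [4]=1  [5]=1
  size 2 → [1,5]=1  [3,4]=1  [4,5]=2
  size 3 → [0,1,5]=1  [1,4,5]=3  [2,3,4]=1  [3,4,5]=3
  size 4 → [0,1,4,5]=4  [1,3,4,5]=6  [2,3,4,5]=4
  first=0(a) contributes 10
  first=2(b) contributes 10
|[w]| = 20

20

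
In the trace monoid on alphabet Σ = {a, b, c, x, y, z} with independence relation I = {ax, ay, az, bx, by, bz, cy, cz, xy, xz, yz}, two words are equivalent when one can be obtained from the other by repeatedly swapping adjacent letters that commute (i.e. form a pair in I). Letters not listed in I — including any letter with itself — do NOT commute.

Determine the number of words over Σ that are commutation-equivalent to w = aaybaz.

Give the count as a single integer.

30

piece 0:a — minimal
piece 1:a rests on {0:a}
piece 2:y — minimal
piece 3:b rests on {1:a}
piece 4:a rests on {3:b}
piece 5:z — minimal
minimal pieces: {0:a, 2:y, 5:z}
ways to finish when only these pieces remain (= sum over removing one remaining piece with nothing left below it):
  1 left: {2}→1  {4}→1  {5}→1
  2 left: {2,4}→2  {2,5}→2  {3,4}→1  {4,5}→2
  3 left: {1,3,4}→1  {2,3,4}→3  {2,4,5}→6  {3,4,5}→3
  4 left: {0,1,3,4}→1  {1,2,3,4}→4  {1,3,4,5}→4  {2,3,4,5}→12
  placing 0:a first → 20 extensions
  placing 2:y first → 5 extensions
  placing 5:z first → 5 extensions
total linear extensions = 30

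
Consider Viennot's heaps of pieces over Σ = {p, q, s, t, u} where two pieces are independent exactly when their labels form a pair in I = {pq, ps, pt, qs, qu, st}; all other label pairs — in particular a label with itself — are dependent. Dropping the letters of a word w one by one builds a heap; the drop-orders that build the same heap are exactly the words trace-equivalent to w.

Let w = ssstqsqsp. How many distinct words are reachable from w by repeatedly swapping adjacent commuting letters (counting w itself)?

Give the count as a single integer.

#0=s has no predecessor
#1=s depends on [0:s]
#2=s depends on [1:s]
#3=t has no predecessor
#4=q depends on [3:t]
#5=s depends on [2:s]
#6=q depends on [4:q]
#7=s depends on [5:s]
#8=p has no predecessor
sources: [0:s, 3:t, 8:p]
N(rest) = Σ N(rest − s) over sources s of rest; N(one piece) = 1:
  size 1 → [6]=1  [7]=1  [8]=1
  size 2 → [4,6]=1  [5,7]=1  [6,7]=2  [6,8]=2  [7,8]=2
  size 3 → [2,5,7]=1  [3,4,6]=1  [4,6,7]=3  [4,6,8]=3  [5,6,7]=3  [5,7,8]=3  [6,7,8]=6
  size 4 → [1,2,5,7]=1  [2,5,6,7]=4  [2,5,7,8]=4  [3,4,6,7]=4  [3,4,6,8]=4  [4,5,6,7]=6  [4,6,7,8]=12  [5,6,7,8]=12
  size 5 → [0,1,2,5,7]=1  [1,2,5,6,7]=5  [1,2,5,7,8]=5  [2,4,5,6,7]=10  [2,5,6,7,8]=20  [3,4,5,6,7]=10  [3,4,6,7,8]=20  [4,5,6,7,8]=30
  size 6 → [0,1,2,5,6,7]=6  [0,1,2,5,7,8]=6  [1,2,4,5,6,7]=15  [1,2,5,6,7,8]=30  [2,3,4,5,6,7]=20  [2,4,5,6,7,8]=60  [3,4,5,6,7,8]=60
  size 7 → [0,1,2,4,5,6,7]=21  [0,1,2,5,6,7,8]=42  [1,2,3,4,5,6,7]=35  [1,2,4,5,6,7,8]=105  [2,3,4,5,6,7,8]=140
  first=0(s) contributes 280
  first=3(t) contributes 168
  first=8(p) contributes 56
|[w]| = 504

504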